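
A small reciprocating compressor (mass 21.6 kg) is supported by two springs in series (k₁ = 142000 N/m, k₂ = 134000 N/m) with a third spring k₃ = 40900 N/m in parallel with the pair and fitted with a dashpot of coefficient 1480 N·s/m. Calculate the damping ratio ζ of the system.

0.480

Series pair: k_s = k₁k₂/(k₁+k₂) = (142000)(134000)/(142000 + 134000) = 68940 N/m. In parallel with k₃: k_eq = 68940 + 40900 = 109800 N/m.
ω_n = √(k_eq/m) = √(109800/21.6) = 71.31 rad/s.
Critical damping c_c = 2√(k_eq·m) = 2√(109800 × 21.6) = 3081 N·s/m, so ζ = c/c_c = 1480/3081 = 0.4804.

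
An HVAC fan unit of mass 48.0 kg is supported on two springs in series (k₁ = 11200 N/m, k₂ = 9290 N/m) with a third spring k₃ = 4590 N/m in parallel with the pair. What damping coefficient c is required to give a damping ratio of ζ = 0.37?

504 N·s/m

Series pair: k_s = k₁k₂/(k₁+k₂) = (11200)(9290)/(11200 + 9290) = 5078 N/m. In parallel with k₃: k_eq = 5078 + 4590 = 9668 N/m.
c_c = 2√(k_eq·m) = 2√(9668 × 48.0) = 1362 N·s/m.
c = ζ·c_c = 0.37 × 1362 = 504.1 N·s/m.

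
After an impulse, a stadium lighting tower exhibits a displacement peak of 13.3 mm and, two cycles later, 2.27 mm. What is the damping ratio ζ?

0.139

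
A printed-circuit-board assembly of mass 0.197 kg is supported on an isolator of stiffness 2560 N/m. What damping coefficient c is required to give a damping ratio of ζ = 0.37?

c_c = 2√(k·m) = 2√(2560 × 0.197) = 44.91 N·s/m.
c = ζ·c_c = 0.37 × 44.91 = 16.62 N·s/m.

16.6 N·s/m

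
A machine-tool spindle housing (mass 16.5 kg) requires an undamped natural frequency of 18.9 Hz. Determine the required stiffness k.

233000 N/m

ω_n = 2πf_n = 2π × 18.9 = 118.8 rad/s.
k = m·ω_n² = 16.5 × 118.8² = 16.5 × 14100 = 232700 N/m.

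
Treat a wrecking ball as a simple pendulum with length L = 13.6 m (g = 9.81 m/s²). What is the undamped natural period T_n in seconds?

For a simple pendulum ω_n = √(g/L) = √(9.81/13.6) = √0.7213 = 0.8493 rad/s.
T_n = 2π/ω_n = 6.283/0.8493 = 7.398 s.

7.40 s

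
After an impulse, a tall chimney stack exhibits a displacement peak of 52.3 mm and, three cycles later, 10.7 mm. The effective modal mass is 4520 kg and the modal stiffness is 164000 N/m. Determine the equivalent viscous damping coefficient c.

4570 N·s/m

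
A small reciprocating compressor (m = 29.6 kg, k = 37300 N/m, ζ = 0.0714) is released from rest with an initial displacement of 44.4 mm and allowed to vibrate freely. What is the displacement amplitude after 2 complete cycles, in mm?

Logarithmic decrement δ = 2πζ/√(1 − ζ²) = 2π × 0.07140/√(1 − 0.00510) = 0.4498.
After n cycles, x_n/x₀ = e^(−nδ), so x_2 = 44.4 × e^(−2 × 0.4498) = 44.4 × 0.4068 = 18.06 mm.

18.1 mm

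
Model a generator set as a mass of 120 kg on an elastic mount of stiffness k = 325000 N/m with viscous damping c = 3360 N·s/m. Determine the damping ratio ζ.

0.269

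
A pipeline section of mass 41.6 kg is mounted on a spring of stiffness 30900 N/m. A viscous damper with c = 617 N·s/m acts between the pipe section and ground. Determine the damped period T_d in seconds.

0.240 s

ω_n = √(k/m) = √(30900/41.6) = 27.25 rad/s.
Critical damping c_c = 2√(k·m) = 2√(30900 × 41.6) = 2268 N·s/m, so ζ = c/c_c = 617/2268 = 0.2721.
ω_d = ω_n√(1 − ζ²) = 27.25 × √(1 − 0.0740) = 26.23 rad/s.
T_d = 2π/ω_d = 0.2396 s.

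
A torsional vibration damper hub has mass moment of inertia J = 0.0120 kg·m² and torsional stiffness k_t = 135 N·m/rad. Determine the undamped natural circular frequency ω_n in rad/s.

106 rad/s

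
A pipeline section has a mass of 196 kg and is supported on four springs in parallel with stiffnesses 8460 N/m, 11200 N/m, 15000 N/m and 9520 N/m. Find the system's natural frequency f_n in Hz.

Parallel springs add: k_eq = 8460 + 11200 + 15000 + 9520 = 44180 N/m.
ω_n = √(k_eq/m) = √(44180/196) = √225.4 = 15.01 rad/s.
f_n = ω_n/(2π) = 15.01/6.283 = 2.389 Hz.

2.39 Hz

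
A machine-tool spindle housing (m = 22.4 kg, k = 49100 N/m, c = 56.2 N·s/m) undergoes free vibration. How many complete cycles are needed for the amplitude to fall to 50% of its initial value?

ζ = c/(2√(km)) = 56.2/(2√(49100 × 22.4)) = 56.2/2097 = 0.02679.
Logarithmic decrement δ = 2πζ/√(1 − ζ²) = 2π × 0.02679/√(1 − 0.000718) = 0.1684.
x_n/x₀ = e^(−nδ) ≤ 0.5; take ln: n ≥ ln(1/0.5)/δ = 0.6931/0.1684 = 4.116.
So 5 complete cycles are required.

5 cycles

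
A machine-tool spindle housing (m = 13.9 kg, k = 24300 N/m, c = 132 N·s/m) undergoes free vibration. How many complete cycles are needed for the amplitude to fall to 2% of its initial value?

6 cycles

ζ = c/(2√(km)) = 132/(2√(24300 × 13.9)) = 132/1162 = 0.1136.
Logarithmic decrement δ = 2πζ/√(1 − ζ²) = 2π × 0.1136/√(1 − 0.0129) = 0.7182.
x_n/x₀ = e^(−nδ) ≤ 0.02; take ln: n ≥ ln(1/0.02)/δ = 3.912/0.7182 = 5.447.
So 6 complete cycles are required.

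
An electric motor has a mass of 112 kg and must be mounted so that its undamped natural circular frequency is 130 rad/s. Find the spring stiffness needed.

1890000 N/m

k = m·ω_n² = 112 × 130.0² = 112 × 16900 = 1893000 N/m.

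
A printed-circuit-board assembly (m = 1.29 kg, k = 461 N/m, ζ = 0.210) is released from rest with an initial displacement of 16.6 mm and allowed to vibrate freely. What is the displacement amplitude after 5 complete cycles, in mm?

0.0195 mm

Logarithmic decrement δ = 2πζ/√(1 − ζ²) = 2π × 0.2100/√(1 − 0.0441) = 1.350.
After n cycles, x_n/x₀ = e^(−nδ), so x_5 = 16.6 × e^(−5 × 1.350) = 16.6 × 0.001173 = 0.01948 mm.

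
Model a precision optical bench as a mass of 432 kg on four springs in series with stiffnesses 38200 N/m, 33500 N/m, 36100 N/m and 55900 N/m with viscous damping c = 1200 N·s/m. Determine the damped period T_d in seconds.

1.38 s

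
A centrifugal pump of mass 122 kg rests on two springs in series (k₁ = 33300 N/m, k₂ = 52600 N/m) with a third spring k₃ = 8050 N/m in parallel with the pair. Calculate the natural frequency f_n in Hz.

Series pair: k_s = k₁k₂/(k₁+k₂) = (33300)(52600)/(33300 + 52600) = 20390 N/m. In parallel with k₃: k_eq = 20390 + 8050 = 28440 N/m.
ω_n = √(k_eq/m) = √(28440/122) = √233.1 = 15.27 rad/s.
f_n = ω_n/(2π) = 15.27/6.283 = 2.430 Hz.

2.43 Hz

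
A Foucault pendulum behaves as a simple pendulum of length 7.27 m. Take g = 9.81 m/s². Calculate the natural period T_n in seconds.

For a simple pendulum ω_n = √(g/L) = √(9.81/7.27) = √1.349 = 1.162 rad/s.
T_n = 2π/ω_n = 6.283/1.162 = 5.409 s.

5.41 s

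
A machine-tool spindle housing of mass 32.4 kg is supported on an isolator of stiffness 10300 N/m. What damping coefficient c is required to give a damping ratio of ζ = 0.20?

c_c = 2√(k·m) = 2√(10300 × 32.4) = 1155 N·s/m.
c = ζ·c_c = 0.20 × 1155 = 231.1 N·s/m.

231 N·s/m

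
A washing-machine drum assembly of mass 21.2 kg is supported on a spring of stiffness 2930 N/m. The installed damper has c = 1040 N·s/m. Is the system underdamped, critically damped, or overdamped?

c_c = 2√(k·m) = 498.5 N·s/m; ζ = c/c_c = 1040/498.5 = 2.09.
Since ζ > 1 the system is overdamped.

overdamped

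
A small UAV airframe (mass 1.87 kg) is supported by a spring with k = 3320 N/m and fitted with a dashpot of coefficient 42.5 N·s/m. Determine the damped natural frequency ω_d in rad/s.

40.6 rad/s

ω_n = √(k/m) = √(3320/1.87) = 42.14 rad/s.
Critical damping c_c = 2√(k·m) = 2√(3320 × 1.87) = 157.6 N·s/m, so ζ = c/c_c = 42.5/157.6 = 0.2697.
ω_d = ω_n√(1 − ζ²) = 42.14 × √(1 − 0.0727) = 40.57 rad/s.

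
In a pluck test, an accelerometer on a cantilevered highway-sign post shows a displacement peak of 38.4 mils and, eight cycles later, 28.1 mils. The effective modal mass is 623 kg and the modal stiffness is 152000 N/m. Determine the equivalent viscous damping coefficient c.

121 N·s/m

Logarithmic decrement δ = (1/n)·ln(x₀/x_n) = (1/8)·ln(38.4/28.1) = (1/8)·ln(1.367) = 0.03904.
ζ = δ/√(4π² + δ²) = 0.03904/√(39.48 + 0.00152) = 0.03904/6.283 = 0.006213.
c = ζ · 2√(km) = 0.006213 × 2√(152000 × 623) = 0.006213 × 19460 = 120.9 N·s/m.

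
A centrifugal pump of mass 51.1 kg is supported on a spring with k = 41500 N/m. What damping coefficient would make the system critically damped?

2910 N·s/m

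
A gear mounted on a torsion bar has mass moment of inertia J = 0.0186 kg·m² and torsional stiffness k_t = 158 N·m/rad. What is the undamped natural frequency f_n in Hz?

14.7 Hz

ω_n = √(k_t/J) = √(158/0.0186) = √8495 = 92.17 rad/s.
f_n = ω_n/(2π) = 92.17/6.283 = 14.67 Hz.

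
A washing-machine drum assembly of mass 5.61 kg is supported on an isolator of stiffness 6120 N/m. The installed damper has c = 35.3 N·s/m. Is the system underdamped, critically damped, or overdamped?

underdamped

c_c = 2√(k·m) = 370.6 N·s/m; ζ = c/c_c = 35.3/370.6 = 0.0953.
Since ζ < 1 the system is underdamped.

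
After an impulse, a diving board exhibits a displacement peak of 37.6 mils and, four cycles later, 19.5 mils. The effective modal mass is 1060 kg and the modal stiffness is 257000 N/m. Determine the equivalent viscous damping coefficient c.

862 N·s/m

Logarithmic decrement δ = (1/n)·ln(x₀/x_n) = (1/4)·ln(37.6/19.5) = (1/4)·ln(1.928) = 0.1641.
ζ = δ/√(4π² + δ²) = 0.1641/√(39.48 + 0.0269) = 0.1641/6.285 = 0.02612.
c = ζ · 2√(km) = 0.02612 × 2√(257000 × 1060) = 0.02612 × 33010 = 862.1 N·s/m.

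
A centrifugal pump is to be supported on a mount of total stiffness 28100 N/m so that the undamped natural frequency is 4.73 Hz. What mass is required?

31.8 kg

ω_n = 2πf_n = 2π × 4.73 = 29.72 rad/s.
m = k/ω_n² = 28100/29.72² = 28100/883.2 = 31.81 kg.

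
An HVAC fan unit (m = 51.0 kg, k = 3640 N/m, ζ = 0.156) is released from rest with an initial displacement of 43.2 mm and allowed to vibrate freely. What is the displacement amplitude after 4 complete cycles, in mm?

Logarithmic decrement δ = 2πζ/√(1 − ζ²) = 2π × 0.1560/√(1 − 0.0243) = 0.9923.
After n cycles, x_n/x₀ = e^(−nδ), so x_4 = 43.2 × e^(−4 × 0.9923) = 43.2 × 0.01889 = 0.8159 mm.

0.816 mm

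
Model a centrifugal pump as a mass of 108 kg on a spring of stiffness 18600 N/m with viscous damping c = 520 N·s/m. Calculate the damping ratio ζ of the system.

ω_n = √(k/m) = √(18600/108) = 13.12 rad/s.
Critical damping c_c = 2√(k·m) = 2√(18600 × 108) = 2835 N·s/m, so ζ = c/c_c = 520/2835 = 0.1834.

0.183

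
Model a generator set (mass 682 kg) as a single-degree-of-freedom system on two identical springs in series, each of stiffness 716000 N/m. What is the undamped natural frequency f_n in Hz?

3.65 Hz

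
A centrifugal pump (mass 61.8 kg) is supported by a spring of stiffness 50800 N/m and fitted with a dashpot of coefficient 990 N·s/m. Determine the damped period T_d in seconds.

0.228 s

ω_n = √(k/m) = √(50800/61.8) = 28.67 rad/s.
Critical damping c_c = 2√(k·m) = 2√(50800 × 61.8) = 3544 N·s/m, so ζ = c/c_c = 990/3544 = 0.2794.
ω_d = ω_n√(1 − ζ²) = 28.67 × √(1 − 0.0780) = 27.53 rad/s.
T_d = 2π/ω_d = 0.2282 s.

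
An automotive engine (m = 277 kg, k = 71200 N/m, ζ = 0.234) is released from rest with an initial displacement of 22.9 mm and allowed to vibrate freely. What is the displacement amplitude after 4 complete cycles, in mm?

0.0540 mm

Logarithmic decrement δ = 2πζ/√(1 − ζ²) = 2π × 0.2340/√(1 − 0.0548) = 1.512.
After n cycles, x_n/x₀ = e^(−nδ), so x_4 = 22.9 × e^(−4 × 1.512) = 22.9 × 0.002360 = 0.05405 mm.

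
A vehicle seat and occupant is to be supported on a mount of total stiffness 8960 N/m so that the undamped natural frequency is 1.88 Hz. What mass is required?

ω_n = 2πf_n = 2π × 1.88 = 11.81 rad/s.
m = k/ω_n² = 8960/11.81² = 8960/139.5 = 64.21 kg.

64.2 kg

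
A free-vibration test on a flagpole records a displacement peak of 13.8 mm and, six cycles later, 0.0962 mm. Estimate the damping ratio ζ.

0.131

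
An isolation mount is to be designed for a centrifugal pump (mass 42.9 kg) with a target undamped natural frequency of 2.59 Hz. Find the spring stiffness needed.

ω_n = 2πf_n = 2π × 2.59 = 16.27 rad/s.
k = m·ω_n² = 42.9 × 16.27² = 42.9 × 264.8 = 11360 N/m.

11400 N/m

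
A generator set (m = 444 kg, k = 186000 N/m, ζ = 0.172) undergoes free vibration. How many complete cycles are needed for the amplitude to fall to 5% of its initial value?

3 cycles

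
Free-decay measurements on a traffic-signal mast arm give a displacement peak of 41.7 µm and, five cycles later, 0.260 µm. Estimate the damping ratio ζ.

0.160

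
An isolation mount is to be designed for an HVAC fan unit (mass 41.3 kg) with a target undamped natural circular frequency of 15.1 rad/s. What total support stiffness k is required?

k = m·ω_n² = 41.3 × 15.10² = 41.3 × 228.0 = 9417 N/m.

9420 N/m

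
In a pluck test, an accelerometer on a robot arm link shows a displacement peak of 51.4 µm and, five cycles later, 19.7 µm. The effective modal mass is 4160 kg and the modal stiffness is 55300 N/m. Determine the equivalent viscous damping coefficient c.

926 N·s/m

Logarithmic decrement δ = (1/n)·ln(x₀/x_n) = (1/5)·ln(51.4/19.7) = (1/5)·ln(2.609) = 0.1918.
ζ = δ/√(4π² + δ²) = 0.1918/√(39.48 + 0.0368) = 0.1918/6.286 = 0.03051.
c = ζ · 2√(km) = 0.03051 × 2√(55300 × 4160) = 0.03051 × 30330 = 925.6 N·s/m.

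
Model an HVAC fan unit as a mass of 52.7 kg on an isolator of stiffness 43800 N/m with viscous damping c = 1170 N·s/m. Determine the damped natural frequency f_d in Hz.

4.23 Hz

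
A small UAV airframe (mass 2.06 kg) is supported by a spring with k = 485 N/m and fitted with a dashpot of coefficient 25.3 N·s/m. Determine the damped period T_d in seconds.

0.447 s

ω_n = √(k/m) = √(485.0/2.06) = 15.34 rad/s.
Critical damping c_c = 2√(k·m) = 2√(485.0 × 2.06) = 63.22 N·s/m, so ζ = c/c_c = 25.3/63.22 = 0.4002.
ω_d = ω_n√(1 − ζ²) = 15.34 × √(1 − 0.160) = 14.06 rad/s.
T_d = 2π/ω_d = 0.4468 s.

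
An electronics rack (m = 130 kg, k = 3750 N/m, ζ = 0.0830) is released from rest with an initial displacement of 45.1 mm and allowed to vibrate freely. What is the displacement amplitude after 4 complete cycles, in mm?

5.56 mm

Logarithmic decrement δ = 2πζ/√(1 − ζ²) = 2π × 0.08300/√(1 − 0.00689) = 0.5233.
After n cycles, x_n/x₀ = e^(−nδ), so x_4 = 45.1 × e^(−4 × 0.5233) = 45.1 × 0.1233 = 5.560 mm.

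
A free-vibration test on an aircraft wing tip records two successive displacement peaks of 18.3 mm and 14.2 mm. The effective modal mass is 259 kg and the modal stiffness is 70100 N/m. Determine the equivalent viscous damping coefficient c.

Logarithmic decrement δ = (1/n)·ln(x₀/x_n) = (1/1)·ln(18.3/14.2) = (1/1)·ln(1.289) = 0.2537.
ζ = δ/√(4π² + δ²) = 0.2537/√(39.48 + 0.0643) = 0.2537/6.288 = 0.04034.
c = ζ · 2√(km) = 0.04034 × 2√(70100 × 259) = 0.04034 × 8522 = 343.8 N·s/m.

344 N·s/m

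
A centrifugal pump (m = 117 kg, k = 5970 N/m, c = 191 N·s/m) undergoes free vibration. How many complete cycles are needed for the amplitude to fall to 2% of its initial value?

ζ = c/(2√(km)) = 191/(2√(5970 × 117)) = 191/1672 = 0.1143.
Logarithmic decrement δ = 2πζ/√(1 − ζ²) = 2π × 0.1143/√(1 − 0.0131) = 0.7227.
x_n/x₀ = e^(−nδ) ≤ 0.02; take ln: n ≥ ln(1/0.02)/δ = 3.912/0.7227 = 5.413.
So 6 complete cycles are required.

6 cycles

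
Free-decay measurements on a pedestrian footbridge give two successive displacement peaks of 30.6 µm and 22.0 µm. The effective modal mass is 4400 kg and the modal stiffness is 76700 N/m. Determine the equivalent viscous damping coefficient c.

1930 N·s/m

Logarithmic decrement δ = (1/n)·ln(x₀/x_n) = (1/1)·ln(30.6/22.0) = (1/1)·ln(1.391) = 0.3300.
ζ = δ/√(4π² + δ²) = 0.3300/√(39.48 + 0.109) = 0.3300/6.292 = 0.05244.
c = ζ · 2√(km) = 0.05244 × 2√(76700 × 4400) = 0.05244 × 36740 = 1927 N·s/m.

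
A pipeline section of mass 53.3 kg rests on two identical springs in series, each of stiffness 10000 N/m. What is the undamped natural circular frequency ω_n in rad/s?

9.69 rad/s

Series springs: 1/k_eq = 2/10000, so k_eq = 10000/2 = 5000 N/m.
ω_n = √(k_eq/m) = √(5000/53.3) = √93.81 = 9.685 rad/s.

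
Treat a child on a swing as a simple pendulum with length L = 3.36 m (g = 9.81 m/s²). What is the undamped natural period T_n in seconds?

3.68 s

For a simple pendulum ω_n = √(g/L) = √(9.81/3.36) = √2.920 = 1.709 rad/s.
T_n = 2π/ω_n = 6.283/1.709 = 3.677 s.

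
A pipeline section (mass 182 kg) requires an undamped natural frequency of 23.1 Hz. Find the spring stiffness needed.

3830000 N/m

ω_n = 2πf_n = 2π × 23.1 = 145.1 rad/s.
k = m·ω_n² = 182 × 145.1² = 182 × 21070 = 3834000 N/m.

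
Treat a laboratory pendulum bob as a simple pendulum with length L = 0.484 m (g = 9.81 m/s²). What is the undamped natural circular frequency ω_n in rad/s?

4.50 rad/s

For a simple pendulum ω_n = √(g/L) = √(9.81/0.484) = √20.27 = 4.502 rad/s.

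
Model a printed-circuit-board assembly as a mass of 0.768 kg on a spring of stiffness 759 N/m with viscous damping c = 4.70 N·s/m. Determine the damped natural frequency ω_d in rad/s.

31.3 rad/s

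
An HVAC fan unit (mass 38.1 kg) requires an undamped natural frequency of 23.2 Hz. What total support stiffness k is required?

ω_n = 2πf_n = 2π × 23.2 = 145.8 rad/s.
k = m·ω_n² = 38.1 × 145.8² = 38.1 × 21250 = 809600 N/m.

810000 N/m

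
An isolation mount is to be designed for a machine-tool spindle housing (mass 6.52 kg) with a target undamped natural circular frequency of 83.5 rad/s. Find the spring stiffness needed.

k = m·ω_n² = 6.52 × 83.50² = 6.52 × 6972 = 45460 N/m.

45500 N/m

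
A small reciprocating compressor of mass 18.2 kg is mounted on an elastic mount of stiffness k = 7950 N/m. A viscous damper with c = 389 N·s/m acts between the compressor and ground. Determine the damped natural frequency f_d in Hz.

2.86 Hz

ω_n = √(k/m) = √(7950/18.2) = 20.90 rad/s.
Critical damping c_c = 2√(k·m) = 2√(7950 × 18.2) = 760.8 N·s/m, so ζ = c/c_c = 389/760.8 = 0.5113.
ω_d = ω_n√(1 − ζ²) = 20.90 × √(1 − 0.261) = 17.96 rad/s.
f_d = ω_d/(2π) = 2.859 Hz.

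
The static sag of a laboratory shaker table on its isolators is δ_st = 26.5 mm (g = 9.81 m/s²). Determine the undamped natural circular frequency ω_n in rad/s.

ω_n = √(g/δ_st) = √(9.81/0.0265) = √370.2 = 19.24 rad/s.

19.2 rad/s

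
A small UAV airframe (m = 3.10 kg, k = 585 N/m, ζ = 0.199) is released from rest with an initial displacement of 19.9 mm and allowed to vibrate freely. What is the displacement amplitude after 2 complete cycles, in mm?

1.55 mm

Logarithmic decrement δ = 2πζ/√(1 − ζ²) = 2π × 0.1990/√(1 − 0.0396) = 1.276.
After n cycles, x_n/x₀ = e^(−nδ), so x_2 = 19.9 × e^(−2 × 1.276) = 19.9 × 0.07795 = 1.551 mm.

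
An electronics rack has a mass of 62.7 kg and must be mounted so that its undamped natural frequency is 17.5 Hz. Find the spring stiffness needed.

758000 N/m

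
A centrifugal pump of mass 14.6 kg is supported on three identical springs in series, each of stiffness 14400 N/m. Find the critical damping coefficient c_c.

529 N·s/m

Series springs: 1/k_eq = 3/14400, so k_eq = 14400/3 = 4800 N/m.
c_c = 2√(k_eq·m) = 2√(4800 × 14.6) = 2 × 264.7 = 529.5 N·s/m.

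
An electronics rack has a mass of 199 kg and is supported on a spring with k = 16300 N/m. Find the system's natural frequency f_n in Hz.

1.44 Hz

ω_n = √(k/m) = √(16300/199) = √81.91 = 9.050 rad/s.
f_n = ω_n/(2π) = 9.050/6.283 = 1.440 Hz.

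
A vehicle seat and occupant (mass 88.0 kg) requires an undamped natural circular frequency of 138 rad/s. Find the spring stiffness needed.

k = m·ω_n² = 88.0 × 138.0² = 88.0 × 19040 = 1676000 N/m.

1680000 N/m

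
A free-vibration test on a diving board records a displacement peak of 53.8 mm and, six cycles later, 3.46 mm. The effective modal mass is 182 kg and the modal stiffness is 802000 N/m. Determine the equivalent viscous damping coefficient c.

Logarithmic decrement δ = (1/n)·ln(x₀/x_n) = (1/6)·ln(53.8/3.46) = (1/6)·ln(15.55) = 0.4573.
ζ = δ/√(4π² + δ²) = 0.4573/√(39.48 + 0.209) = 0.4573/6.300 = 0.07259.
c = ζ · 2√(km) = 0.07259 × 2√(802000 × 182) = 0.07259 × 24160 = 1754 N·s/m.

1750 N·s/m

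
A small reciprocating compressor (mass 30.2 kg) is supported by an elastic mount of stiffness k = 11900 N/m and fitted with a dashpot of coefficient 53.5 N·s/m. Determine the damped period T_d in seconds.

0.317 s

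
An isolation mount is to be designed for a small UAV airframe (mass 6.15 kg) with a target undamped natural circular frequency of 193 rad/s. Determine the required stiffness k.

k = m·ω_n² = 6.15 × 193.0² = 6.15 × 37250 = 229100 N/m.

229000 N/m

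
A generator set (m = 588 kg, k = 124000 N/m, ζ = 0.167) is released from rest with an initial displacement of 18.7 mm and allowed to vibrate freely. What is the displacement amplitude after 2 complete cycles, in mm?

2.23 mm

Logarithmic decrement δ = 2πζ/√(1 − ζ²) = 2π × 0.1670/√(1 − 0.0279) = 1.064.
After n cycles, x_n/x₀ = e^(−nδ), so x_2 = 18.7 × e^(−2 × 1.064) = 18.7 × 0.1190 = 2.226 mm.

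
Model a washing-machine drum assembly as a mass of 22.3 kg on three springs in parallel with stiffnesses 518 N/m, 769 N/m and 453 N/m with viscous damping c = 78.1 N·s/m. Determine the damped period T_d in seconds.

Parallel springs add: k_eq = 518 + 769 + 453 = 1740 N/m.
ω_n = √(k_eq/m) = √(1740/22.3) = 8.833 rad/s.
Critical damping c_c = 2√(k_eq·m) = 2√(1740 × 22.3) = 394.0 N·s/m, so ζ = c/c_c = 78.1/394.0 = 0.1982.
ω_d = ω_n√(1 − ζ²) = 8.833 × √(1 − 0.0393) = 8.658 rad/s.
T_d = 2π/ω_d = 0.7257 s.

0.726 s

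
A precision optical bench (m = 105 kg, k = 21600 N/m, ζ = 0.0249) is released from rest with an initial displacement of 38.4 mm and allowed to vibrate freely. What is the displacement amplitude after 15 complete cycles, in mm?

3.67 mm

Logarithmic decrement δ = 2πζ/√(1 − ζ²) = 2π × 0.02490/√(1 − 0.000620) = 0.1565.
After n cycles, x_n/x₀ = e^(−nδ), so x_15 = 38.4 × e^(−15 × 0.1565) = 38.4 × 0.09561 = 3.671 mm.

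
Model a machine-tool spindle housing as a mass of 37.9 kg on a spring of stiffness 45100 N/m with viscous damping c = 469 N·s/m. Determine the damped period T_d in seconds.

ω_n = √(k/m) = √(45100/37.9) = 34.50 rad/s.
Critical damping c_c = 2√(k·m) = 2√(45100 × 37.9) = 2615 N·s/m, so ζ = c/c_c = 469/2615 = 0.1794.
ω_d = ω_n√(1 − ζ²) = 34.50 × √(1 − 0.0322) = 33.94 rad/s.
T_d = 2π/ω_d = 0.1851 s.

0.185 s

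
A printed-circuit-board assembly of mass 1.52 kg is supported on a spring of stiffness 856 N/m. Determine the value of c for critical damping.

72.1 N·s/m

c_c = 2√(k·m) = 2√(856.0 × 1.52) = 2 × 36.07 = 72.14 N·s/m.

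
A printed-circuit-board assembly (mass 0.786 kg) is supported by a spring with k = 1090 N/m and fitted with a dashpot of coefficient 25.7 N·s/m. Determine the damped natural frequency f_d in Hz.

ω_n = √(k/m) = √(1090/0.786) = 37.24 rad/s.
Critical damping c_c = 2√(k·m) = 2√(1090 × 0.786) = 58.54 N·s/m, so ζ = c/c_c = 25.7/58.54 = 0.4390.
ω_d = ω_n√(1 − ζ²) = 37.24 × √(1 − 0.193) = 33.46 rad/s.
f_d = ω_d/(2π) = 5.325 Hz.

5.33 Hz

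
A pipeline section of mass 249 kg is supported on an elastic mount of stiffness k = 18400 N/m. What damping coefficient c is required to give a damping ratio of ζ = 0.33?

1410 N·s/m

c_c = 2√(k·m) = 2√(18400 × 249) = 4281 N·s/m.
c = ζ·c_c = 0.33 × 4281 = 1413 N·s/m.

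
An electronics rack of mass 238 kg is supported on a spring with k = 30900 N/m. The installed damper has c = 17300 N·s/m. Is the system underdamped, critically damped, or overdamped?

c_c = 2√(k·m) = 5424 N·s/m; ζ = c/c_c = 17300/5424 = 3.19.
Since ζ > 1 the system is overdamped.

overdamped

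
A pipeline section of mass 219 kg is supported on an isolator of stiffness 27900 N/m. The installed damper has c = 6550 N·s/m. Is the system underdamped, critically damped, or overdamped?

overdamped

c_c = 2√(k·m) = 4944 N·s/m; ζ = c/c_c = 6550/4944 = 1.32.
Since ζ > 1 the system is overdamped.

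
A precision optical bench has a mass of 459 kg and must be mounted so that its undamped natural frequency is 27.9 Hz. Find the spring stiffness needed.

ω_n = 2πf_n = 2π × 27.9 = 175.3 rad/s.
k = m·ω_n² = 459 × 175.3² = 459 × 30730 = 14110000 N/m.

14100000 N/m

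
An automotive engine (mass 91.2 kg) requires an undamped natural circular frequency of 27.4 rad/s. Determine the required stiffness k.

k = m·ω_n² = 91.2 × 27.40² = 91.2 × 750.8 = 68470 N/m.

68500 N/m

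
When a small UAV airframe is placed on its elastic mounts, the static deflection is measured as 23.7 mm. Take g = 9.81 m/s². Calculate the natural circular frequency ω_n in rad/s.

ω_n = √(g/δ_st) = √(9.81/0.0237) = √413.9 = 20.35 rad/s.

20.3 rad/s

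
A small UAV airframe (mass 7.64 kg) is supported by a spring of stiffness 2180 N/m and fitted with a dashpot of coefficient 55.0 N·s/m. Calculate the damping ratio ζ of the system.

ω_n = √(k/m) = √(2180/7.64) = 16.89 rad/s.
Critical damping c_c = 2√(k·m) = 2√(2180 × 7.64) = 258.1 N·s/m, so ζ = c/c_c = 55.0/258.1 = 0.2131.

0.213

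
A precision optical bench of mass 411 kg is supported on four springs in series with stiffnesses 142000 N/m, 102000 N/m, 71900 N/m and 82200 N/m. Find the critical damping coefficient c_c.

6190 N·s/m

Series springs: 1/k_eq = 1/142000 + 1/102000 + 1/71900 + 1/82200 = 4.292×10^-5, so k_eq = 23300 N/m.
c_c = 2√(k_eq·m) = 2√(23300 × 411) = 2 × 3095 = 6189 N·s/m.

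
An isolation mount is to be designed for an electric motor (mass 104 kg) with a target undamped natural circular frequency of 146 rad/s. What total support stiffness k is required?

k = m·ω_n² = 104 × 146.0² = 104 × 21320 = 2217000 N/m.

2220000 N/m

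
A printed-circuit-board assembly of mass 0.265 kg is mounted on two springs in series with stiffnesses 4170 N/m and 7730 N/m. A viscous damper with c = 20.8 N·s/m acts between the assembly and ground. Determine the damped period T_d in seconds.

0.0674 s

Series springs: 1/k_eq = 1/4170 + 1/7730 = 0.0003692, so k_eq = 2709 N/m.
ω_n = √(k_eq/m) = √(2709/0.265) = 101.1 rad/s.
Critical damping c_c = 2√(k_eq·m) = 2√(2709 × 0.265) = 53.58 N·s/m, so ζ = c/c_c = 20.8/53.58 = 0.3882.
ω_d = ω_n√(1 − ζ²) = 101.1 × √(1 − 0.151) = 93.17 rad/s.
T_d = 2π/ω_d = 0.06743 s.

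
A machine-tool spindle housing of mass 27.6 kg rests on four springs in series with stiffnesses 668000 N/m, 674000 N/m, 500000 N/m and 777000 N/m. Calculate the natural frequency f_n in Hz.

Series springs: 1/k_eq = 1/668000 + 1/674000 + 1/500000 + 1/777000 = 6.268×10^-6, so k_eq = 159500 N/m.
ω_n = √(k_eq/m) = √(159500/27.6) = √5781 = 76.03 rad/s.
f_n = ω_n/(2π) = 76.03/6.283 = 12.10 Hz.

12.1 Hz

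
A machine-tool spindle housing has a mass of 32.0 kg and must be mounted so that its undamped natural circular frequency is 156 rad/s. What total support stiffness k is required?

779000 N/m

k = m·ω_n² = 32.0 × 156.0² = 32.0 × 24340 = 778800 N/m.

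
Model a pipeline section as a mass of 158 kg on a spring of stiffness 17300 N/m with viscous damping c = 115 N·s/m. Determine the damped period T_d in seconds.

ω_n = √(k/m) = √(17300/158) = 10.46 rad/s.
Critical damping c_c = 2√(k·m) = 2√(17300 × 158) = 3307 N·s/m, so ζ = c/c_c = 115/3307 = 0.03478.
ω_d = ω_n√(1 − ζ²) = 10.46 × √(1 − 0.00121) = 10.46 rad/s.
T_d = 2π/ω_d = 0.6008 s.

0.601 s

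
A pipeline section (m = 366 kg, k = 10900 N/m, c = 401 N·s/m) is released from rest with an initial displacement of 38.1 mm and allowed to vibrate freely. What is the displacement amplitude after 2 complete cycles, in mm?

10.7 mm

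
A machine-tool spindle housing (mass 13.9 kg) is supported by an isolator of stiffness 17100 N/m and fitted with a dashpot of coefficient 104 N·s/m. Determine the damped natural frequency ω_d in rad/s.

34.9 rad/s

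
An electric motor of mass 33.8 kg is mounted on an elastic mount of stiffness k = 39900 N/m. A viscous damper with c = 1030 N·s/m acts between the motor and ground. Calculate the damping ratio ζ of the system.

ω_n = √(k/m) = √(39900/33.8) = 34.36 rad/s.
Critical damping c_c = 2√(k·m) = 2√(39900 × 33.8) = 2323 N·s/m, so ζ = c/c_c = 1030/2323 = 0.4435.

0.443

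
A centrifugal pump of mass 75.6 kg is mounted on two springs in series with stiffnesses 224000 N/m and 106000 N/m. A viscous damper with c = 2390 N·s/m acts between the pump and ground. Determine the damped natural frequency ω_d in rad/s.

26.5 rad/s

Series springs: 1/k_eq = 1/224000 + 1/106000 = 1.390×10^-5, so k_eq = 71950 N/m.
ω_n = √(k_eq/m) = √(71950/75.6) = 30.85 rad/s.
Critical damping c_c = 2√(k_eq·m) = 2√(71950 × 75.6) = 4665 N·s/m, so ζ = c/c_c = 2390/4665 = 0.5124.
ω_d = ω_n√(1 − ζ²) = 30.85 × √(1 − 0.263) = 26.49 rad/s.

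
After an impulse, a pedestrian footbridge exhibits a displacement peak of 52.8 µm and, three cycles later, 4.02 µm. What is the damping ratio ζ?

Logarithmic decrement δ = (1/n)·ln(x₀/x_n) = (1/3)·ln(52.8/4.02) = (1/3)·ln(13.13) = 0.8584.
ζ = δ/√(4π² + δ²) = 0.8584/√(39.48 + 0.737) = 0.8584/6.342 = 0.1354.

0.135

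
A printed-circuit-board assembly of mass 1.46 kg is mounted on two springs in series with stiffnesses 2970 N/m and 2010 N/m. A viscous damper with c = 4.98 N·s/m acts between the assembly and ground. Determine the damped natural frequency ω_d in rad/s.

Series springs: 1/k_eq = 1/2970 + 1/2010 = 0.0008342, so k_eq = 1199 N/m.
ω_n = √(k_eq/m) = √(1199/1.46) = 28.65 rad/s.
Critical damping c_c = 2√(k_eq·m) = 2√(1199 × 1.46) = 83.67 N·s/m, so ζ = c/c_c = 4.98/83.67 = 0.05952.
ω_d = ω_n√(1 − ζ²) = 28.65 × √(1 − 0.00354) = 28.60 rad/s.

28.6 rad/s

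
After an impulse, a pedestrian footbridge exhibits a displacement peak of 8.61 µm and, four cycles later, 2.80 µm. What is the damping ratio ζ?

0.0447

Logarithmic decrement δ = (1/n)·ln(x₀/x_n) = (1/4)·ln(8.61/2.80) = (1/4)·ln(3.075) = 0.2808.
ζ = δ/√(4π² + δ²) = 0.2808/√(39.48 + 0.0789) = 0.2808/6.289 = 0.04465.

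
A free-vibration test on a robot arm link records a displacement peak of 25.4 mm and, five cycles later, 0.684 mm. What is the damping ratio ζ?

Logarithmic decrement δ = (1/n)·ln(x₀/x_n) = (1/5)·ln(25.4/0.684) = (1/5)·ln(37.13) = 0.7229.
ζ = δ/√(4π² + δ²) = 0.7229/√(39.48 + 0.523) = 0.7229/6.325 = 0.1143.

0.114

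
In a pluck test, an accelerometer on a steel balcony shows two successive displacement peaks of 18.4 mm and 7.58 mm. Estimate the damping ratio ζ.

Logarithmic decrement δ = (1/n)·ln(x₀/x_n) = (1/1)·ln(18.4/7.58) = (1/1)·ln(2.427) = 0.8868.
ζ = δ/√(4π² + δ²) = 0.8868/√(39.48 + 0.786) = 0.8868/6.345 = 0.1398.

0.140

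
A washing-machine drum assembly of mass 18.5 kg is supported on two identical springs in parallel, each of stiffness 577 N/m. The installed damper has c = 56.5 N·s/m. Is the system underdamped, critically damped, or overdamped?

underdamped

Parallel springs add: k_eq = 2 × 577 = 1154 N/m.
c_c = 2√(k_eq·m) = 292.2 N·s/m; ζ = c/c_c = 56.5/292.2 = 0.193.
Since ζ < 1 the system is underdamped.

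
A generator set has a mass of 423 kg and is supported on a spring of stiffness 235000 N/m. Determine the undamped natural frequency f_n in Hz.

ω_n = √(k/m) = √(235000/423) = √555.6 = 23.57 rad/s.
f_n = ω_n/(2π) = 23.57/6.283 = 3.751 Hz.

3.75 Hz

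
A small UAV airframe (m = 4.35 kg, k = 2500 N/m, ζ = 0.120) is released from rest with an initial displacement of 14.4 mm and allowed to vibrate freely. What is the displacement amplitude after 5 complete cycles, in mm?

Logarithmic decrement δ = 2πζ/√(1 − ζ²) = 2π × 0.1200/√(1 − 0.0144) = 0.7595.
After n cycles, x_n/x₀ = e^(−nδ), so x_5 = 14.4 × e^(−5 × 0.7595) = 14.4 × 0.02243 = 0.3230 mm.

0.323 mm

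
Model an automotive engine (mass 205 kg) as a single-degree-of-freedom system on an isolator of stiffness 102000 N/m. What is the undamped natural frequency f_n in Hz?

3.55 Hz

ω_n = √(k/m) = √(102000/205) = √497.6 = 22.31 rad/s.
f_n = ω_n/(2π) = 22.31/6.283 = 3.550 Hz.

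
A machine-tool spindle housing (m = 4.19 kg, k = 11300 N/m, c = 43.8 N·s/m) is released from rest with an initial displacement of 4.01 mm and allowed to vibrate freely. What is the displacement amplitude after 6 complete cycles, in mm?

ζ = c/(2√(km)) = 43.8/(2√(11300 × 4.19)) = 43.8/435.2 = 0.1006.
Logarithmic decrement δ = 2πζ/√(1 − ζ²) = 2π × 0.1006/√(1 − 0.0101) = 0.6356.
After n cycles, x_n/x₀ = e^(−nδ), so x_6 = 4.01 × e^(−6 × 0.6356) = 4.01 × 0.02207 = 0.08849 mm.

0.0885 mm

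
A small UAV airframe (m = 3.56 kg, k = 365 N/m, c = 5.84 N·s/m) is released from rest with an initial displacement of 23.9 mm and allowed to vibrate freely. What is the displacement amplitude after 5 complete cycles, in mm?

1.86 mm

ζ = c/(2√(km)) = 5.84/(2√(365 × 3.56)) = 5.84/72.09 = 0.08100.
Logarithmic decrement δ = 2πζ/√(1 − ζ²) = 2π × 0.08100/√(1 − 0.00656) = 0.5106.
After n cycles, x_n/x₀ = e^(−nδ), so x_5 = 23.9 × e^(−5 × 0.5106) = 23.9 × 0.07783 = 1.860 mm.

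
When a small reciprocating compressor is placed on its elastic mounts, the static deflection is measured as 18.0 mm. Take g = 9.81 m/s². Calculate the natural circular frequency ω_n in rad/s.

ω_n = √(g/δ_st) = √(9.81/0.0180) = √545.0 = 23.35 rad/s.

23.3 rad/s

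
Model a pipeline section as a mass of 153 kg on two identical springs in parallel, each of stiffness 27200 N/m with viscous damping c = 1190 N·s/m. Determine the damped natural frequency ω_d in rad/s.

18.5 rad/s

Parallel springs add: k_eq = 2 × 27200 = 54400 N/m.
ω_n = √(k_eq/m) = √(54400/153) = 18.86 rad/s.
Critical damping c_c = 2√(k_eq·m) = 2√(54400 × 153) = 5770 N·s/m, so ζ = c/c_c = 1190/5770 = 0.2062.
ω_d = ω_n√(1 − ζ²) = 18.86 × √(1 − 0.0425) = 18.45 rad/s.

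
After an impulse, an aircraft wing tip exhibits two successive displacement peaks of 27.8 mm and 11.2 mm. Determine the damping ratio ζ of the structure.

0.143

Logarithmic decrement δ = (1/n)·ln(x₀/x_n) = (1/1)·ln(27.8/11.2) = (1/1)·ln(2.482) = 0.9091.
ζ = δ/√(4π² + δ²) = 0.9091/√(39.48 + 0.827) = 0.9091/6.349 = 0.1432.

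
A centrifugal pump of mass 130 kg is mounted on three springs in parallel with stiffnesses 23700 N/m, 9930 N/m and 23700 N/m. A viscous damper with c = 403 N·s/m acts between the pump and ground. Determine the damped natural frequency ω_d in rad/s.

20.9 rad/s

Parallel springs add: k_eq = 23700 + 9930 + 23700 = 57330 N/m.
ω_n = √(k_eq/m) = √(57330/130) = 21.00 rad/s.
Critical damping c_c = 2√(k_eq·m) = 2√(57330 × 130) = 5460 N·s/m, so ζ = c/c_c = 403/5460 = 0.07381.
ω_d = ω_n√(1 − ζ²) = 21.00 × √(1 − 0.00545) = 20.94 rad/s.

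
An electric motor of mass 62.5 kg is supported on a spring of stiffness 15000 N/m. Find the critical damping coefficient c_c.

c_c = 2√(k·m) = 2√(15000 × 62.5) = 2 × 968.2 = 1936 N·s/m.

1940 N·s/m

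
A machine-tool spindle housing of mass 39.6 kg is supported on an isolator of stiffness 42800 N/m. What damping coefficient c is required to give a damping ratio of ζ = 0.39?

1020 N·s/m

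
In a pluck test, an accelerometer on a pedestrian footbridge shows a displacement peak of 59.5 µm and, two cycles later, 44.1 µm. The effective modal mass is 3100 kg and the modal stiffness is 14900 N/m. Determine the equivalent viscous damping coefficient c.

324 N·s/m

Logarithmic decrement δ = (1/n)·ln(x₀/x_n) = (1/2)·ln(59.5/44.1) = (1/2)·ln(1.349) = 0.1498.
ζ = δ/√(4π² + δ²) = 0.1498/√(39.48 + 0.0224) = 0.1498/6.285 = 0.02383.
c = ζ · 2√(km) = 0.02383 × 2√(14900 × 3100) = 0.02383 × 13590 = 323.9 N·s/m.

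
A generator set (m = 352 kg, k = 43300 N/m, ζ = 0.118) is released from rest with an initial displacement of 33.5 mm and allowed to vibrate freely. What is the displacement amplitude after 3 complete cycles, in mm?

Logarithmic decrement δ = 2πζ/√(1 − ζ²) = 2π × 0.1180/√(1 − 0.0139) = 0.7466.
After n cycles, x_n/x₀ = e^(−nδ), so x_3 = 33.5 × e^(−3 × 0.7466) = 33.5 × 0.1065 = 3.567 mm.

3.57 mm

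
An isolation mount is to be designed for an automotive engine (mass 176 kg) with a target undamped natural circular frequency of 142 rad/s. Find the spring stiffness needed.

3550000 N/m

k = m·ω_n² = 176 × 142.0² = 176 × 20160 = 3549000 N/m.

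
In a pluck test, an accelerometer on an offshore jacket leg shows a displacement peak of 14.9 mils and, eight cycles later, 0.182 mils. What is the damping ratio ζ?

0.0873

Logarithmic decrement δ = (1/n)·ln(x₀/x_n) = (1/8)·ln(14.9/0.182) = (1/8)·ln(81.87) = 0.5506.
ζ = δ/√(4π² + δ²) = 0.5506/√(39.48 + 0.303) = 0.5506/6.307 = 0.08730.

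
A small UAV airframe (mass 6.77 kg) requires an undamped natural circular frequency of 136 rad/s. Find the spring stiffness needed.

k = m·ω_n² = 6.77 × 136.0² = 6.77 × 18500 = 125200 N/m.

125000 N/m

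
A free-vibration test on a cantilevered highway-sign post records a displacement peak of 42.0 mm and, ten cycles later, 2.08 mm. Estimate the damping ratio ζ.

0.0478

Logarithmic decrement δ = (1/n)·ln(x₀/x_n) = (1/10)·ln(42.0/2.08) = (1/10)·ln(20.19) = 0.3005.
ζ = δ/√(4π² + δ²) = 0.3005/√(39.48 + 0.0903) = 0.3005/6.290 = 0.04778.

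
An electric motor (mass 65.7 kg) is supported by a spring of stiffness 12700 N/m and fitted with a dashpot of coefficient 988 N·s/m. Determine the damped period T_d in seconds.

ω_n = √(k/m) = √(12700/65.7) = 13.90 rad/s.
Critical damping c_c = 2√(k·m) = 2√(12700 × 65.7) = 1827 N·s/m, so ζ = c/c_c = 988/1827 = 0.5408.
ω_d = ω_n√(1 − ζ²) = 13.90 × √(1 − 0.292) = 11.69 rad/s.
T_d = 2π/ω_d = 0.5373 s.

0.537 s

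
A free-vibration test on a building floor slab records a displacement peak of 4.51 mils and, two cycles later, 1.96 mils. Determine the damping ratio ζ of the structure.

0.0662

Logarithmic decrement δ = (1/n)·ln(x₀/x_n) = (1/2)·ln(4.51/1.96) = (1/2)·ln(2.301) = 0.4167.
ζ = δ/√(4π² + δ²) = 0.4167/√(39.48 + 0.174) = 0.4167/6.297 = 0.06617.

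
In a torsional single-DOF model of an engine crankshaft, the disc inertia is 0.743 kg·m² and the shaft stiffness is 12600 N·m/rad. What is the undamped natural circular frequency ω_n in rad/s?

ω_n = √(k_t/J) = √(12600/0.743) = √16960 = 130.2 rad/s.

130 rad/s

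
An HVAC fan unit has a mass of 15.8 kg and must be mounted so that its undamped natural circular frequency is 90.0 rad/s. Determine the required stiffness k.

128000 N/m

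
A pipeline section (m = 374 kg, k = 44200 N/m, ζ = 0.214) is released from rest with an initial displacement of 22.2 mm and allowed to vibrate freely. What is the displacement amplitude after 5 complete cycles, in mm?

0.0228 mm

Logarithmic decrement δ = 2πζ/√(1 − ζ²) = 2π × 0.2140/√(1 − 0.0458) = 1.376.
After n cycles, x_n/x₀ = e^(−nδ), so x_5 = 22.2 × e^(−5 × 1.376) = 22.2 × 0.001026 = 0.02277 mm.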